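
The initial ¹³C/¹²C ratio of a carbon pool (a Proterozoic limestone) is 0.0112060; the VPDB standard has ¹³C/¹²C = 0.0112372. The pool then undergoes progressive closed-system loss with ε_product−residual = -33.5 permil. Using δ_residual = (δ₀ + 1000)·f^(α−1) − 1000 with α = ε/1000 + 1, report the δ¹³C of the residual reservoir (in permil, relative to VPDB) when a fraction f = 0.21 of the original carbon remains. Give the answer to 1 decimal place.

50.7 permil

δ₀ = (0.0112060/0.0112372 − 1)×1000 = (0.997224 − 1)×1000 = -2.776 permil
α − 1 = ε/1000 = -0.0335
f^(α−1) = 0.21^(-0.0335) = 1.053673
δ_res = (-2.776 + 1000) × 1.053673 − 1000 = 1050.747 − 1000 = 50.75 permil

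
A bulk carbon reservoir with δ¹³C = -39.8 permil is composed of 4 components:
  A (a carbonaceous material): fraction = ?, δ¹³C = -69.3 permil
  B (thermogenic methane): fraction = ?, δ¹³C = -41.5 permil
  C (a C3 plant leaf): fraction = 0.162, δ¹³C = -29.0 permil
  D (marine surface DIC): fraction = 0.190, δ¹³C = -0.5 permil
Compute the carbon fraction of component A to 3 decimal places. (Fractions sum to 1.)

0.292

Let f_A and f_B be the unknown fractions; fractions sum to 1 so f_A + f_B = 0.648.
Mass balance: Σ fᵢ·δᵢ = δ_bulk ⇒ f_A·(-69.3) + f_B·(-41.5) = -39.8 − (-4.793) = -35.007
Substitute f_B = 0.648 − f_A:
f_A·(-69.3 − -41.5) = -35.007 − 0.648×(-41.5) = -8.115
f_A = -8.115 / -27.8 = 0.2919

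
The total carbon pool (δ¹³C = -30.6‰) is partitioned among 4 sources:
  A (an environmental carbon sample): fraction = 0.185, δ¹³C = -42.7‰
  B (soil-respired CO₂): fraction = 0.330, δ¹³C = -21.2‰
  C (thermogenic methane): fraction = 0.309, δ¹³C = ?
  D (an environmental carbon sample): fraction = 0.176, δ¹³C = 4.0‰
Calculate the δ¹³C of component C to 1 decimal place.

Isotope mass balance: δ_bulk = Σ fᵢ·δᵢ.
-30.6 = 0.185×(-42.7) + 0.330×(-21.2) + 0.309×δ_C + 0.176×(4.0)
0.309·δ_C = -30.6 − (-14.192) = -16.409
δ_C = -16.409 / 0.309 = -53.10‰

-53.1‰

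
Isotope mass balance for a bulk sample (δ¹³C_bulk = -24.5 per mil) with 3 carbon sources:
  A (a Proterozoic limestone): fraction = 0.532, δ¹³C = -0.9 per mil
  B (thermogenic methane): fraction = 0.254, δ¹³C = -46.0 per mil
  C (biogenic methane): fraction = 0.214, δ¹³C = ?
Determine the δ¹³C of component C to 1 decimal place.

-57.7 per mil

Isotope mass balance: δ_bulk = Σ fᵢ·δᵢ.
-24.5 = 0.532×(-0.9) + 0.254×(-46.0) + 0.214×δ_C
0.214·δ_C = -24.5 − (-12.163) = -12.337
δ_C = -12.337 / 0.214 = -57.65 per mil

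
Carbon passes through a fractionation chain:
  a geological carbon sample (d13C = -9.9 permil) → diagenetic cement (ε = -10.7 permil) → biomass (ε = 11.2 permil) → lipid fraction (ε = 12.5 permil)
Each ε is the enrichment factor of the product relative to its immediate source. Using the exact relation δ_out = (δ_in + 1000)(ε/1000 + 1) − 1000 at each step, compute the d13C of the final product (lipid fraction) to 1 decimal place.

2.9 permil

step 1: δ = (-9.90 + 1000)·(-10.7/1000 + 1) − 1000 = -20.49 permil
step 2: δ = (-20.49 + 1000)·(11.2/1000 + 1) − 1000 = -9.52 permil
step 3: δ = (-9.52 + 1000)·(12.5/1000 + 1) − 1000 = 2.86 permil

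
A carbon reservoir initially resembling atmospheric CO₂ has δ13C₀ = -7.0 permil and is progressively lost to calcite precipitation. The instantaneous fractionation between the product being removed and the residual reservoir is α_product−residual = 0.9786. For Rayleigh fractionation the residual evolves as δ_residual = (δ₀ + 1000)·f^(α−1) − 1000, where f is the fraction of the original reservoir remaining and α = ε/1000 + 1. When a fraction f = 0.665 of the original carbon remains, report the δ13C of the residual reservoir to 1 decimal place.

1.7 permil

Rayleigh residual: δ_res = (δ₀ + 1000)·f^(α−1) − 1000
α − 1 = -0.02140
f^(α−1) = 0.665^(-0.02140) = 1.008769
δ_res = (-7.0 + 1000) × 1.008769 − 1000 = 1001.707 − 1000 = 1.71 permil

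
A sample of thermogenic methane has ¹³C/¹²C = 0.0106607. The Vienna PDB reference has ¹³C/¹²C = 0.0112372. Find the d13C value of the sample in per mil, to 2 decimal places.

d13C = (R_sample / R_standard − 1) × 1000
R_sample / R_standard = 0.0106607 / 0.0112372 = 0.948697
d13C = (0.948697 − 1) × 1000 = -51.303 per mil

-51.30 per mil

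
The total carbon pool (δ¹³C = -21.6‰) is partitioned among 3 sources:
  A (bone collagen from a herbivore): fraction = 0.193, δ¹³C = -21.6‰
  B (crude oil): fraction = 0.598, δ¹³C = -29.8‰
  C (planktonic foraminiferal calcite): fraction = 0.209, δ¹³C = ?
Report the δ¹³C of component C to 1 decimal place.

Isotope mass balance: δ_bulk = Σ fᵢ·δᵢ.
-21.6 = 0.193×(-21.6) + 0.598×(-29.8) + 0.209×δ_C
0.209·δ_C = -21.6 − (-21.989) = 0.389
δ_C = 0.389 / 0.209 = 1.86‰

1.9‰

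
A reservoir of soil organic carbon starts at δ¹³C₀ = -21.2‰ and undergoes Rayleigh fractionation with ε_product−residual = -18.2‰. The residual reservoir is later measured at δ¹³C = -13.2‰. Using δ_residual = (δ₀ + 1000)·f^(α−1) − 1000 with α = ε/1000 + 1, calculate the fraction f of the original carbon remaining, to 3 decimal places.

α − 1 = ε/1000 = -0.0182
(δ_res + 1000)/(δ₀ + 1000) = (-13.2 + 1000)/(-21.2 + 1000) = 986.8/978.8 = 1.008173
f = 1.008173^(1/-0.0182) = exp(ln(1.008173)/-0.0182) = exp(0.00814/-0.0182)
f = exp(-0.4473) = 0.6394

0.639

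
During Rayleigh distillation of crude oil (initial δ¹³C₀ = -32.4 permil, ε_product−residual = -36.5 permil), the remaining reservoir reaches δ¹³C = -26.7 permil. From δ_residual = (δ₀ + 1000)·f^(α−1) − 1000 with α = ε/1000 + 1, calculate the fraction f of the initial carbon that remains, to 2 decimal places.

0.85

α − 1 = ε/1000 = -0.0365
(δ_res + 1000)/(δ₀ + 1000) = (-26.7 + 1000)/(-32.4 + 1000) = 973.3/967.6 = 1.005891
f = 1.005891^(1/-0.0365) = exp(ln(1.005891)/-0.0365) = exp(0.00587/-0.0365)
f = exp(-0.1609) = 0.8514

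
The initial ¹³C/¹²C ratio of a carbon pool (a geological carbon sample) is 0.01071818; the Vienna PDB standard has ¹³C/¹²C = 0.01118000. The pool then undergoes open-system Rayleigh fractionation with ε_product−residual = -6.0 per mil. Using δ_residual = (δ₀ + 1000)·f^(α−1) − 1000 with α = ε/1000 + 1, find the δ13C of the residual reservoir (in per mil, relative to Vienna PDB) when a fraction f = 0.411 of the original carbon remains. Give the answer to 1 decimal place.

δ₀ = (0.01071818/0.01118000 − 1)×1000 = (0.958692 − 1)×1000 = -41.308 per mil
α − 1 = ε/1000 = -0.0060
f^(α−1) = 0.411^(-0.0060) = 1.005349
δ_res = (-41.308 + 1000) × 1.005349 − 1000 = 963.821 − 1000 = -36.18 per mil

-36.2 per mil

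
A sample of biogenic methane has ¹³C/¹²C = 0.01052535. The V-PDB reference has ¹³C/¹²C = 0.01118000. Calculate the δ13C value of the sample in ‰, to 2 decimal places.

δ13C = (R_sample / R_standard − 1) × 1000
R_sample / R_standard = 0.01052535 / 0.01118000 = 0.941445
δ13C = (0.941445 − 1) × 1000 = -58.555‰

-58.56‰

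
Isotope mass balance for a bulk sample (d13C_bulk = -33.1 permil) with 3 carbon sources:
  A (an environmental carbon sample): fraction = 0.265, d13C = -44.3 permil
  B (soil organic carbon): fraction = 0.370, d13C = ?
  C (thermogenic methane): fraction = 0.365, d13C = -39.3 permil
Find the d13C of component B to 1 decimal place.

-19.0 permil

Isotope mass balance: δ_bulk = Σ fᵢ·δᵢ.
-33.1 = 0.265×(-44.3) + 0.370×δ_B + 0.365×(-39.3)
0.370·δ_B = -33.1 − (-26.084) = -7.016
δ_B = -7.016 / 0.370 = -18.96 permil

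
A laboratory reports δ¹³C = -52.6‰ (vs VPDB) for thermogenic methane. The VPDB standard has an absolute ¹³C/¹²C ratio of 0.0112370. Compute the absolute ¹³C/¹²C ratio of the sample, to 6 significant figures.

0.0106459

R_sample = R_standard × (δ¹³C/1000 + 1)
R_sample = 0.0112370 × (-52.6/1000 + 1) = 0.0112370 × 0.947400
R_sample = 0.0106459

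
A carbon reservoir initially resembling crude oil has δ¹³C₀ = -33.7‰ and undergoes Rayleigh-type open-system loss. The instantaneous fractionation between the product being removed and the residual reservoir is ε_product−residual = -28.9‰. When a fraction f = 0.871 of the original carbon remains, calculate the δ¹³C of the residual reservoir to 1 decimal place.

-29.8‰

Rayleigh residual: δ_res = (δ₀ + 1000)·f^(α−1) − 1000
α = ε/1000 + 1 = 0.97110, so α − 1 = -0.02890
f^(α−1) = 0.871^(-0.02890) = 1.003999
δ_res = (-33.7 + 1000) × 1.003999 − 1000 = 970.165 − 1000 = -29.84‰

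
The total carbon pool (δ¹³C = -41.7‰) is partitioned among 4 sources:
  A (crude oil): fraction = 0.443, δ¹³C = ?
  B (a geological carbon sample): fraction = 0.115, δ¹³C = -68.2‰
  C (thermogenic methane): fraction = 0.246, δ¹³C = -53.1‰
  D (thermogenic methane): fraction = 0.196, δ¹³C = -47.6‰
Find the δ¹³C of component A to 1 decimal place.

-25.9‰

Isotope mass balance: δ_bulk = Σ fᵢ·δᵢ.
-41.7 = 0.443×δ_A + 0.115×(-68.2) + 0.246×(-53.1) + 0.196×(-47.6)
0.443·δ_A = -41.7 − (-30.235) = -11.465
δ_A = -11.465 / 0.443 = -25.88‰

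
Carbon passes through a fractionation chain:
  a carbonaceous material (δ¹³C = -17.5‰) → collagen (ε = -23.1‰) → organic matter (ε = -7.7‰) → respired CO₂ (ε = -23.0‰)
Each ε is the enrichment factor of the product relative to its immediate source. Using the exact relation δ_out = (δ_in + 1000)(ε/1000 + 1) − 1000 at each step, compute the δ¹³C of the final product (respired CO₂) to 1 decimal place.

step 1: δ = (-17.50 + 1000)·(-23.1/1000 + 1) − 1000 = -40.20‰
step 2: δ = (-40.20 + 1000)·(-7.7/1000 + 1) − 1000 = -47.59‰
step 3: δ = (-47.59 + 1000)·(-23.0/1000 + 1) − 1000 = -69.49‰

-69.5‰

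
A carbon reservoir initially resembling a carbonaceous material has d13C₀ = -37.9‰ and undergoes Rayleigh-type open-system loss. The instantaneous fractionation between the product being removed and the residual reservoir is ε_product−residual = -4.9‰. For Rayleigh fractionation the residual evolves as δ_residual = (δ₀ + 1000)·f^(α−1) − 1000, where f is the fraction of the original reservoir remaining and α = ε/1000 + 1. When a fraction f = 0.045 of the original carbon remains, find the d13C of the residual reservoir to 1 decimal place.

Rayleigh residual: δ_res = (δ₀ + 1000)·f^(α−1) − 1000
α = ε/1000 + 1 = 0.99510, so α − 1 = -0.00490
f^(α−1) = 0.045^(-0.00490) = 1.015311
δ_res = (-37.9 + 1000) × 1.015311 − 1000 = 976.831 − 1000 = -23.17‰

-23.2‰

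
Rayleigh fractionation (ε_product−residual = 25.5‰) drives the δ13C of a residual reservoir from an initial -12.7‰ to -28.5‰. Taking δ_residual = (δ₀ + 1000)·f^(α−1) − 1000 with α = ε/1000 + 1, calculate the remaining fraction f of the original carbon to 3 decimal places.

α − 1 = ε/1000 = 0.0255
(δ_res + 1000)/(δ₀ + 1000) = (-28.5 + 1000)/(-12.7 + 1000) = 971.5/987.3 = 0.983997
f = 0.983997^(1/0.0255) = exp(ln(0.983997)/0.0255) = exp(-0.01613/0.0255)
f = exp(-0.6327) = 0.5312

0.531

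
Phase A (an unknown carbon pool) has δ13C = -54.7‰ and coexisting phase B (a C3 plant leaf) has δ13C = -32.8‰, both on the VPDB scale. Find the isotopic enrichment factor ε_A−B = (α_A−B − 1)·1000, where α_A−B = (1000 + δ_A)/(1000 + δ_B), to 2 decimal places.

α_A−B = (1000 + -54.7) / (1000 + -32.8) = 945.3 / 967.2 = 0.977357
ε_A−B = (0.977357 − 1) × 1000 = -22.643‰
(The approximation ε ≈ δ_A − δ_B would give -21.9‰.)

-22.64‰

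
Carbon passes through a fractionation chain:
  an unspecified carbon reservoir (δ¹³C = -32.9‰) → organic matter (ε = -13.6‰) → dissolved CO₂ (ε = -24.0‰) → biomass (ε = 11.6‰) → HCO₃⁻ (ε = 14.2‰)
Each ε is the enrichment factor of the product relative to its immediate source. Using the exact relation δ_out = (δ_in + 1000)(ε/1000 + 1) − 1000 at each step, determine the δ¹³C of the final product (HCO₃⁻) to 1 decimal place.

step 1: δ = (-32.90 + 1000)·(-13.6/1000 + 1) − 1000 = -46.05‰
step 2: δ = (-46.05 + 1000)·(-24.0/1000 + 1) − 1000 = -68.95‰
step 3: δ = (-68.95 + 1000)·(11.6/1000 + 1) − 1000 = -58.15‰
step 4: δ = (-58.15 + 1000)·(14.2/1000 + 1) − 1000 = -44.77‰

-44.8‰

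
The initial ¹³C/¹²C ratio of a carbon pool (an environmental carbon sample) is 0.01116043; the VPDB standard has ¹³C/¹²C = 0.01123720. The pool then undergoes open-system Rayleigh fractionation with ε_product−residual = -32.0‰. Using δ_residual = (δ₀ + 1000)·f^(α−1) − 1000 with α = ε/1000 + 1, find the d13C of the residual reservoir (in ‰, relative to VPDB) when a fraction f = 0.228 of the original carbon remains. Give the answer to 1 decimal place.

δ₀ = (0.01116043/0.01123720 − 1)×1000 = (0.993168 − 1)×1000 = -6.832‰
α − 1 = ε/1000 = -0.0320
f^(α−1) = 0.228^(-0.0320) = 1.048446
δ_res = (-6.832 + 1000) × 1.048446 − 1000 = 1041.283 − 1000 = 41.28‰

41.3‰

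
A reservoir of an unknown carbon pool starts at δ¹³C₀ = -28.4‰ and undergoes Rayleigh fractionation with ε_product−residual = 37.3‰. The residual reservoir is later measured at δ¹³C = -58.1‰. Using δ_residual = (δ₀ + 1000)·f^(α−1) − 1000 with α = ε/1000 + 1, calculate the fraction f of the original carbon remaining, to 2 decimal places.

0.44

α − 1 = ε/1000 = 0.0373
(δ_res + 1000)/(δ₀ + 1000) = (-58.1 + 1000)/(-28.4 + 1000) = 941.9/971.6 = 0.969432
f = 0.969432^(1/0.0373) = exp(ln(0.969432)/0.0373) = exp(-0.03105/0.0373)
f = exp(-0.8323) = 0.4350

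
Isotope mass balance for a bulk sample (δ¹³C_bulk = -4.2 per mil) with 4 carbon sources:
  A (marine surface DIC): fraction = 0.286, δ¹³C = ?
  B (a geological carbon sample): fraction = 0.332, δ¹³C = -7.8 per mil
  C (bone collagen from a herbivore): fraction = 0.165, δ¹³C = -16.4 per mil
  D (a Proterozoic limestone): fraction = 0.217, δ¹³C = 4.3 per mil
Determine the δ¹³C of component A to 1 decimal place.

0.6 per mil

Isotope mass balance: δ_bulk = Σ fᵢ·δᵢ.
-4.2 = 0.286×δ_A + 0.332×(-7.8) + 0.165×(-16.4) + 0.217×(4.3)
0.286·δ_A = -4.2 − (-4.362) = 0.162
δ_A = 0.162 / 0.286 = 0.57 per mil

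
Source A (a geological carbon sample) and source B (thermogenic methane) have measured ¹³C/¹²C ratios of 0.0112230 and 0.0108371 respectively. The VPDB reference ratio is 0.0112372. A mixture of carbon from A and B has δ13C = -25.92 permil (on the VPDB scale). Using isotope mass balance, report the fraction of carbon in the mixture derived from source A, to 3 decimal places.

0.282

δ_A = (0.0112230/0.0112372 − 1)×1000 = (0.998736 − 1)×1000 = -1.264 permil
δ_B = (0.0108371/0.0112372 − 1)×1000 = (0.964395 − 1)×1000 = -35.605 permil
f_A = (δ_mix − δ_B)/(δ_A − δ_B) = (-25.92 − (-35.605))/(-1.264 − (-35.605))
f_A = 9.685 / 34.341 = 0.2820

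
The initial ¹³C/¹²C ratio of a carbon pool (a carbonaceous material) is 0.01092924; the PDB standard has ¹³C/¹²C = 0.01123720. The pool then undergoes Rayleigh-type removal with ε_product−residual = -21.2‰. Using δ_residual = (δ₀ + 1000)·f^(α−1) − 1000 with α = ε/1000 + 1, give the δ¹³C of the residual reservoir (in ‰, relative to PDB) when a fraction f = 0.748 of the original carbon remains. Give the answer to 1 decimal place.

-21.4‰

δ₀ = (0.01092924/0.01123720 − 1)×1000 = (0.972595 − 1)×1000 = -27.405‰
α − 1 = ε/1000 = -0.0212
f^(α−1) = 0.748^(-0.0212) = 1.006174
δ_res = (-27.405 + 1000) × 1.006174 − 1000 = 978.600 − 1000 = -21.40‰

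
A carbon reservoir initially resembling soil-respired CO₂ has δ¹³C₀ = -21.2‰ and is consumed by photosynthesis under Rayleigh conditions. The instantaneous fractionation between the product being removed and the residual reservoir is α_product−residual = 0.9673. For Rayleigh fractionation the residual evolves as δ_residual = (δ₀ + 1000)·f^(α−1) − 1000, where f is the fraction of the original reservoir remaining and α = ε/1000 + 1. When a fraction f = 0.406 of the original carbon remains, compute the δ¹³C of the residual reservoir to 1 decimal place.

Rayleigh residual: δ_res = (δ₀ + 1000)·f^(α−1) − 1000
α − 1 = -0.03270
f^(α−1) = 0.406^(-0.03270) = 1.029915
δ_res = (-21.2 + 1000) × 1.029915 − 1000 = 1008.080 − 1000 = 8.08‰

8.1‰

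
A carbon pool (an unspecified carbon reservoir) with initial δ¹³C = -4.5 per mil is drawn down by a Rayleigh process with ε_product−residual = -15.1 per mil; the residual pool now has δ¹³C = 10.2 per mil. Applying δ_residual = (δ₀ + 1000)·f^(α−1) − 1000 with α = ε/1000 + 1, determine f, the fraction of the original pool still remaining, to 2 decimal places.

0.38

α − 1 = ε/1000 = -0.0151
(δ_res + 1000)/(δ₀ + 1000) = (10.2 + 1000)/(-4.5 + 1000) = 1010.2/995.5 = 1.014766
f = 1.014766^(1/-0.0151) = exp(ln(1.014766)/-0.0151) = exp(0.01466/-0.0151)
f = exp(-0.9708) = 0.3788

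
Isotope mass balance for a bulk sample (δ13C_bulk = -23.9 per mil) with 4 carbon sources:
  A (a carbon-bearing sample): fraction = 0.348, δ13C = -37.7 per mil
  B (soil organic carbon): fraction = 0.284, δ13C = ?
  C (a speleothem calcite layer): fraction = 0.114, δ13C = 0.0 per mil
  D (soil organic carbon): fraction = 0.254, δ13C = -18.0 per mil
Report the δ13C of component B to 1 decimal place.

-21.9 per mil

Isotope mass balance: δ_bulk = Σ fᵢ·δᵢ.
-23.9 = 0.348×(-37.7) + 0.284×δ_B + 0.114×(-0.0) + 0.254×(-18.0)
0.284·δ_B = -23.9 − (-17.692) = -6.208
δ_B = -6.208 / 0.284 = -21.86 per mil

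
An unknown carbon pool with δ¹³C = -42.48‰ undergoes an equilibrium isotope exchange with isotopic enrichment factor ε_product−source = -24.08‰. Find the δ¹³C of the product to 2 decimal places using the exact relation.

To first order, δ_product ≈ δ_source + ε = -66.56‰.
Exactly, δ_product = (δ_source + 1000)·(ε/1000 + 1) − 1000.
δ_product = (-42.48 + 1000) × (-24.08/1000 + 1) − 1000
δ_product = -65.537‰

-65.54‰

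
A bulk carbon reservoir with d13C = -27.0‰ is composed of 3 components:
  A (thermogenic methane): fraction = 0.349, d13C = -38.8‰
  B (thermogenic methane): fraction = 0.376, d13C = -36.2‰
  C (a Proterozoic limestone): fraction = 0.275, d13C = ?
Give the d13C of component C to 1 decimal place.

Isotope mass balance: δ_bulk = Σ fᵢ·δᵢ.
-27.0 = 0.349×(-38.8) + 0.376×(-36.2) + 0.275×δ_C
0.275·δ_C = -27.0 − (-27.152) = 0.152
δ_C = 0.152 / 0.275 = 0.55‰

0.6‰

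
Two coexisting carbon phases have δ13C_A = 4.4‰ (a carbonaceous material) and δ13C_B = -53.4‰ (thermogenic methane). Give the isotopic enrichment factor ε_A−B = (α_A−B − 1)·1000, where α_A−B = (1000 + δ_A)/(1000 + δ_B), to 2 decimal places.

α_A−B = (1000 + 4.4) / (1000 + -53.4) = 1004.4 / 946.6 = 1.061061
ε_A−B = (1.061061 − 1) × 1000 = 61.061‰
(The approximation ε ≈ δ_A − δ_B would give 57.8‰.)

61.06‰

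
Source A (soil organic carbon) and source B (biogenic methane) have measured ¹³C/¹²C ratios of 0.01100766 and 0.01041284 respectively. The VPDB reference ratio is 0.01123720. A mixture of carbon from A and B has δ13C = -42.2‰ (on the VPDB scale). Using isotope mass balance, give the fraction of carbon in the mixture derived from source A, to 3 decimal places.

δ_A = (0.01100766/0.01123720 − 1)×1000 = (0.979573 − 1)×1000 = -20.427‰
δ_B = (0.01041284/0.01123720 − 1)×1000 = (0.926640 − 1)×1000 = -73.360‰
f_A = (δ_mix − δ_B)/(δ_A − δ_B) = (-42.2 − (-73.360))/(-20.427 − (-73.360))
f_A = 31.160 / 52.933 = 0.5887

0.589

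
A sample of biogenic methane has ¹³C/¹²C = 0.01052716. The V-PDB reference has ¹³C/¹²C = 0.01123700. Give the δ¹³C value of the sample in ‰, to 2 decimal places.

δ¹³C = (R_sample / R_standard − 1) × 1000
R_sample / R_standard = 0.01052716 / 0.01123700 = 0.936830
δ¹³C = (0.936830 − 1) × 1000 = -63.170‰

-63.17‰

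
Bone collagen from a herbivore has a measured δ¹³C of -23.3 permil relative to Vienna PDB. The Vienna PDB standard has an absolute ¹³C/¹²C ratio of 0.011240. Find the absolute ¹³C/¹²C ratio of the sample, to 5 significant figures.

R_sample = R_standard × (δ¹³C/1000 + 1)
R_sample = 0.011240 × (-23.3/1000 + 1) = 0.011240 × 0.976700
R_sample = 0.0109781

0.010978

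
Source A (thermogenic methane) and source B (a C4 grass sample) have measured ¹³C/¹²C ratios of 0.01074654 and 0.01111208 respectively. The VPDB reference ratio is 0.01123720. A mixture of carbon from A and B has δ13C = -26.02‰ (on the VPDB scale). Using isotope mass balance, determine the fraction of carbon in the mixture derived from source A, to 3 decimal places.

0.458

δ_A = (0.01074654/0.01123720 − 1)×1000 = (0.956336 − 1)×1000 = -43.664‰
δ_B = (0.01111208/0.01123720 − 1)×1000 = (0.988866 − 1)×1000 = -11.134‰
f_A = (δ_mix − δ_B)/(δ_A − δ_B) = (-26.02 − (-11.134))/(-43.664 − (-11.134))
f_A = -14.886 / -32.529 = 0.4576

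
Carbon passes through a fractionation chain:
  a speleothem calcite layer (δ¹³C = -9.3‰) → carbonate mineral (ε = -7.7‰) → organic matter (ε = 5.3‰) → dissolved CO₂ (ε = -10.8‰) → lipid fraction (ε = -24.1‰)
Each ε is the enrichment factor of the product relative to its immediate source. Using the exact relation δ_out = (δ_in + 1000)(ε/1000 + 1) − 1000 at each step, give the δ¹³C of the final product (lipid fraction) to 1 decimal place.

step 1: δ = (-9.30 + 1000)·(-7.7/1000 + 1) − 1000 = -16.93‰
step 2: δ = (-16.93 + 1000)·(5.3/1000 + 1) − 1000 = -11.72‰
step 3: δ = (-11.72 + 1000)·(-10.8/1000 + 1) − 1000 = -22.39‰
step 4: δ = (-22.39 + 1000)·(-24.1/1000 + 1) − 1000 = -45.95‰

-46.0‰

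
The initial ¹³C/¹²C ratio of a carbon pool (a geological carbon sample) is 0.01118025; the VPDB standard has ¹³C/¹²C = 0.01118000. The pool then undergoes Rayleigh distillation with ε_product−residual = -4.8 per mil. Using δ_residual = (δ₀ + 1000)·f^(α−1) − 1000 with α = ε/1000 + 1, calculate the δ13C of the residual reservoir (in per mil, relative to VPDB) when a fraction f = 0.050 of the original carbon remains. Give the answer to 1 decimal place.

δ₀ = (0.01118025/0.01118000 − 1)×1000 = (1.000022 − 1)×1000 = 0.022 per mil
α − 1 = ε/1000 = -0.0048
f^(α−1) = 0.050^(-0.0048) = 1.014483
δ_res = (0.022 + 1000) × 1.014483 − 1000 = 1014.506 − 1000 = 14.51 per mil

14.5 per mil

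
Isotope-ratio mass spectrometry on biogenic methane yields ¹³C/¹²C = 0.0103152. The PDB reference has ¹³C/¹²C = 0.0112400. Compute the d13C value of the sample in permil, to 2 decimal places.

d13C = (R_sample / R_standard − 1) × 1000
R_sample / R_standard = 0.0103152 / 0.0112400 = 0.917722
d13C = (0.917722 − 1) × 1000 = -82.278 permil

-82.28 permil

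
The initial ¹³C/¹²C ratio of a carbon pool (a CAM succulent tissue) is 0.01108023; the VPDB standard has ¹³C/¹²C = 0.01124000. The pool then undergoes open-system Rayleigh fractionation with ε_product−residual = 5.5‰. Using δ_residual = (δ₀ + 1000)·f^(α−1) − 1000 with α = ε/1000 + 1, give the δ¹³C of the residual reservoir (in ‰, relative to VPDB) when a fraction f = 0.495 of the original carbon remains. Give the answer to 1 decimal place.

δ₀ = (0.01108023/0.01124000 − 1)×1000 = (0.985786 − 1)×1000 = -14.214‰
α − 1 = ε/1000 = 0.0055
f^(α−1) = 0.495^(0.0055) = 0.996140
δ_res = (-14.214 + 1000) × 0.996140 − 1000 = 981.980 − 1000 = -18.02‰

-18.0‰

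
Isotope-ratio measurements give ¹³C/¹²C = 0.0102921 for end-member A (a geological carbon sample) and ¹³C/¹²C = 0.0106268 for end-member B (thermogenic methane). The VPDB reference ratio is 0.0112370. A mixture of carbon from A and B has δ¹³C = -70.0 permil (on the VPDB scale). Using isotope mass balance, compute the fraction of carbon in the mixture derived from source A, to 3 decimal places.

0.527

δ_A = (0.0102921/0.0112370 − 1)×1000 = (0.915912 − 1)×1000 = -84.088 permil
δ_B = (0.0106268/0.0112370 − 1)×1000 = (0.945697 − 1)×1000 = -54.303 permil
f_A = (δ_mix − δ_B)/(δ_A − δ_B) = (-70.0 − (-54.303))/(-84.088 − (-54.303))
f_A = -15.697 / -29.786 = 0.5270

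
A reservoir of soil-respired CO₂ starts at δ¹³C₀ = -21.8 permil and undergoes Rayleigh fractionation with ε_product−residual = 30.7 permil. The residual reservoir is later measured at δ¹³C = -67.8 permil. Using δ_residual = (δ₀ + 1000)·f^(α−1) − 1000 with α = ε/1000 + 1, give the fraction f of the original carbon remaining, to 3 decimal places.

0.208

α − 1 = ε/1000 = 0.0307
(δ_res + 1000)/(δ₀ + 1000) = (-67.8 + 1000)/(-21.8 + 1000) = 932.2/978.2 = 0.952975
f = 0.952975^(1/0.0307) = exp(ln(0.952975)/0.0307) = exp(-0.04817/0.0307)
f = exp(-1.5689) = 0.2083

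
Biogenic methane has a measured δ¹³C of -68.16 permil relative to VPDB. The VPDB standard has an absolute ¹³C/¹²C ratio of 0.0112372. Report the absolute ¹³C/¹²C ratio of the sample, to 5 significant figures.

R_sample = R_standard × (δ¹³C/1000 + 1)
R_sample = 0.0112372 × (-68.16/1000 + 1) = 0.0112372 × 0.931840
R_sample = 0.0104713

0.010471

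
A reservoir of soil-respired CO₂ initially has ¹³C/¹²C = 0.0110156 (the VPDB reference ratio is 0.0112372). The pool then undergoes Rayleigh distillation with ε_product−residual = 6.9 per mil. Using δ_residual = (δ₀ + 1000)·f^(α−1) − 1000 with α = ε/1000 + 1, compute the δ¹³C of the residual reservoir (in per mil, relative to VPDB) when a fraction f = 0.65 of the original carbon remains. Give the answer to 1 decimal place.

δ₀ = (0.0110156/0.0112372 − 1)×1000 = (0.980280 − 1)×1000 = -19.720 per mil
α − 1 = ε/1000 = 0.0069
f^(α−1) = 0.65^(0.0069) = 0.997032
δ_res = (-19.720 + 1000) × 0.997032 − 1000 = 977.370 − 1000 = -22.63 per mil

-22.6 per mil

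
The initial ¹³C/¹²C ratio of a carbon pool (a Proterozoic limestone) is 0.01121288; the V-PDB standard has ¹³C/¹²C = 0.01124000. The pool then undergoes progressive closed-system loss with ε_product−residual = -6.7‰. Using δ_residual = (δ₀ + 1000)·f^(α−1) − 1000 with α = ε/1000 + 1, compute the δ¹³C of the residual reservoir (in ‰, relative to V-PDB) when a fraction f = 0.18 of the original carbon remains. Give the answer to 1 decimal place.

δ₀ = (0.01121288/0.01124000 − 1)×1000 = (0.997587 − 1)×1000 = -2.413‰
α − 1 = ε/1000 = -0.0067
f^(α−1) = 0.18^(-0.0067) = 1.011555
δ_res = (-2.413 + 1000) × 1.011555 − 1000 = 1009.115 − 1000 = 9.11‰

9.1‰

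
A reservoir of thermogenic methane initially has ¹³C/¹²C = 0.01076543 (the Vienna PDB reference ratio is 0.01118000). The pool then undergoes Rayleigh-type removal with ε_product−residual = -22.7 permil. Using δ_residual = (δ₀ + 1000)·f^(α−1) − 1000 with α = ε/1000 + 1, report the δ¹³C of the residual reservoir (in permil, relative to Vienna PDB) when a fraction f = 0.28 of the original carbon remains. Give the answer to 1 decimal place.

δ₀ = (0.01076543/0.01118000 − 1)×1000 = (0.962919 − 1)×1000 = -37.081 permil
α − 1 = ε/1000 = -0.0227
f^(α−1) = 0.28^(-0.0227) = 1.029318
δ_res = (-37.081 + 1000) × 1.029318 − 1000 = 991.149 − 1000 = -8.85 permil

-8.9 permil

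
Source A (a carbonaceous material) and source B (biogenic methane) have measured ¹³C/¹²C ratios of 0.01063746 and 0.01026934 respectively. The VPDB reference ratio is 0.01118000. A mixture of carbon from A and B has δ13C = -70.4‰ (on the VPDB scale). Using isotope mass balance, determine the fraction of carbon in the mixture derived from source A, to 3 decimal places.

0.336

δ_A = (0.01063746/0.01118000 − 1)×1000 = (0.951472 − 1)×1000 = -48.528‰
δ_B = (0.01026934/0.01118000 − 1)×1000 = (0.918546 − 1)×1000 = -81.454‰
f_A = (δ_mix − δ_B)/(δ_A − δ_B) = (-70.4 − (-81.454))/(-48.528 − (-81.454))
f_A = 11.054 / 32.927 = 0.3357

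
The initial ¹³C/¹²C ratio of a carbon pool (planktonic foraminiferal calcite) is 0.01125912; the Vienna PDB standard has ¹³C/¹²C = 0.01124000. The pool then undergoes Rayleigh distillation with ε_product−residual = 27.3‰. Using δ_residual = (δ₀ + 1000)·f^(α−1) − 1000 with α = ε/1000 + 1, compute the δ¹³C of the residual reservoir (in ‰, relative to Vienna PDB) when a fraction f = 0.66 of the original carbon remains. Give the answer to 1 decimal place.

δ₀ = (0.01125912/0.01124000 − 1)×1000 = (1.001701 − 1)×1000 = 1.701‰
α − 1 = ε/1000 = 0.0273
f^(α−1) = 0.66^(0.0273) = 0.988721
δ_res = (1.701 + 1000) × 0.988721 − 1000 = 990.402 − 1000 = -9.60‰

-9.6‰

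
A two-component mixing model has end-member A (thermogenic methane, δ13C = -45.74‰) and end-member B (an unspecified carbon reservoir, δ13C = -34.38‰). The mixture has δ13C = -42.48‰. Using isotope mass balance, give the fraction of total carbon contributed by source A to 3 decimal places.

δ_mix = f_A·δ_A + (1 − f_A)·δ_B  ⇒  f_A = (δ_mix − δ_B)/(δ_A − δ_B)
f_A = (-42.48 − (-34.38)) / (-45.74 − (-34.38))
f_A = -8.10 / -11.36 = 0.7130

0.713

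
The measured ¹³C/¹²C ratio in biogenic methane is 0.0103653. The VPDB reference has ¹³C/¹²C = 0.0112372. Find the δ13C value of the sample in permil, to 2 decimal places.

δ13C = (R_sample / R_standard − 1) × 1000
R_sample / R_standard = 0.0103653 / 0.0112372 = 0.922409
δ13C = (0.922409 − 1) × 1000 = -77.591 permil

-77.59 permil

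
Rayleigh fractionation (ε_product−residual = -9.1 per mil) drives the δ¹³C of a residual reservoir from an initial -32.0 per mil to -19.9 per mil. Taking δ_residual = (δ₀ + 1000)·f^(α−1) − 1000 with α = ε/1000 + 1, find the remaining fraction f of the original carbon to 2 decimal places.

0.26

α − 1 = ε/1000 = -0.0091
(δ_res + 1000)/(δ₀ + 1000) = (-19.9 + 1000)/(-32.0 + 1000) = 980.1/968.0 = 1.012500
f = 1.012500^(1/-0.0091) = exp(ln(1.012500)/-0.0091) = exp(0.01242/-0.0091)
f = exp(-1.3651) = 0.2554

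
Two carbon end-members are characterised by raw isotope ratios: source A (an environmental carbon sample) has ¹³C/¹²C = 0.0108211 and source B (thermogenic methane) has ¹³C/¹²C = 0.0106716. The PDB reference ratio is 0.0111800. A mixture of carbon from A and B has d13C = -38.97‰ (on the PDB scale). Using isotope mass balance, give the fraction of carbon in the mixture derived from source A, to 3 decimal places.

δ_A = (0.0108211/0.0111800 − 1)×1000 = (0.967898 − 1)×1000 = -32.102‰
δ_B = (0.0106716/0.0111800 − 1)×1000 = (0.954526 − 1)×1000 = -45.474‰
f_A = (δ_mix − δ_B)/(δ_A − δ_B) = (-38.97 − (-45.474))/(-32.102 − (-45.474))
f_A = 6.504 / 13.372 = 0.4864

0.486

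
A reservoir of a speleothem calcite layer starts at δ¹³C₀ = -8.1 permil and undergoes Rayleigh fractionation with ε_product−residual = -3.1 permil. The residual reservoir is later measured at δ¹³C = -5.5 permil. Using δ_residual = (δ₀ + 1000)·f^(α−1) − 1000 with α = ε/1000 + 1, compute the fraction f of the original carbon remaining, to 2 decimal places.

α − 1 = ε/1000 = -0.0031
(δ_res + 1000)/(δ₀ + 1000) = (-5.5 + 1000)/(-8.1 + 1000) = 994.5/991.9 = 1.002621
f = 1.002621^(1/-0.0031) = exp(ln(1.002621)/-0.0031) = exp(0.00262/-0.0031)
f = exp(-0.8445) = 0.4298

0.43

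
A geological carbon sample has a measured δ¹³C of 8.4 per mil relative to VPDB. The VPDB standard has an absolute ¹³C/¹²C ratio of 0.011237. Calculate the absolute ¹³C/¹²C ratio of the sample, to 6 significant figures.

R_sample = R_standard × (δ¹³C/1000 + 1)
R_sample = 0.011237 × (8.4/1000 + 1) = 0.011237 × 1.008400
R_sample = 0.0113314

0.0113314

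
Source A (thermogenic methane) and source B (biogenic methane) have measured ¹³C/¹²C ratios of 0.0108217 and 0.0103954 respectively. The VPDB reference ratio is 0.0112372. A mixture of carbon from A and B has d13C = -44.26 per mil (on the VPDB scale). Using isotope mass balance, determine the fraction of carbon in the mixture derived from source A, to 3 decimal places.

0.808

δ_A = (0.0108217/0.0112372 − 1)×1000 = (0.963025 − 1)×1000 = -36.975 per mil
δ_B = (0.0103954/0.0112372 − 1)×1000 = (0.925088 − 1)×1000 = -74.912 per mil
f_A = (δ_mix − δ_B)/(δ_A − δ_B) = (-44.26 − (-74.912))/(-36.975 − (-74.912))
f_A = 30.652 / 37.936 = 0.8080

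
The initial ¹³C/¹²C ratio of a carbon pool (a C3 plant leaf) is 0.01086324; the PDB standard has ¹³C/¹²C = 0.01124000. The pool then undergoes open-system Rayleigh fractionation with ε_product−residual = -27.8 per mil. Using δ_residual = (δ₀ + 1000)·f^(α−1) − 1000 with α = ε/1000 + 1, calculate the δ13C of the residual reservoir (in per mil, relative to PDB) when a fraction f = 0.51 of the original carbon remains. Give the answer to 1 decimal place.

-15.3 per mil

δ₀ = (0.01086324/0.01124000 − 1)×1000 = (0.966480 − 1)×1000 = -33.520 per mil
α − 1 = ε/1000 = -0.0278
f^(α−1) = 0.51^(-0.0278) = 1.018895
δ_res = (-33.520 + 1000) × 1.018895 − 1000 = 984.742 − 1000 = -15.26 per mil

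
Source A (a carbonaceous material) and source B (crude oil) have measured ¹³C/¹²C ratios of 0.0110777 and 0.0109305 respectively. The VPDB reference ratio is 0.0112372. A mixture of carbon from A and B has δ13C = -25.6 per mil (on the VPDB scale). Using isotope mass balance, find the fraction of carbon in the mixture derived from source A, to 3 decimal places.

δ_A = (0.0110777/0.0112372 − 1)×1000 = (0.985806 − 1)×1000 = -14.194 per mil
δ_B = (0.0109305/0.0112372 − 1)×1000 = (0.972707 − 1)×1000 = -27.293 per mil
f_A = (δ_mix − δ_B)/(δ_A − δ_B) = (-25.6 − (-27.293))/(-14.194 − (-27.293))
f_A = 1.693 / 13.099 = 0.1293

0.129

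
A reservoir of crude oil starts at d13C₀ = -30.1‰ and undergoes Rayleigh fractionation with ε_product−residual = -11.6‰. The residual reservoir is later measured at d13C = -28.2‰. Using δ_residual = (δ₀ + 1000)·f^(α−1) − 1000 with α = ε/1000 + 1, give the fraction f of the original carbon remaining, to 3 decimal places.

0.845

α − 1 = ε/1000 = -0.0116
(δ_res + 1000)/(δ₀ + 1000) = (-28.2 + 1000)/(-30.1 + 1000) = 971.8/969.9 = 1.001959
f = 1.001959^(1/-0.0116) = exp(ln(1.001959)/-0.0116) = exp(0.00196/-0.0116)
f = exp(-0.1687) = 0.8448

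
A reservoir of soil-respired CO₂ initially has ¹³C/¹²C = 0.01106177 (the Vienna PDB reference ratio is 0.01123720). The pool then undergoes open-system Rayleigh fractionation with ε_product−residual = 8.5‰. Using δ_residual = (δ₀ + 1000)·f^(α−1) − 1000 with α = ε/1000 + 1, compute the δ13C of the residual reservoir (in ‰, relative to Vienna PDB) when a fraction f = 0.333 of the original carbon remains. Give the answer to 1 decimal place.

-24.8‰

δ₀ = (0.01106177/0.01123720 − 1)×1000 = (0.984388 − 1)×1000 = -15.612‰
α − 1 = ε/1000 = 0.0085
f^(α−1) = 0.333^(0.0085) = 0.990697
δ_res = (-15.612 + 1000) × 0.990697 − 1000 = 975.231 − 1000 = -24.77‰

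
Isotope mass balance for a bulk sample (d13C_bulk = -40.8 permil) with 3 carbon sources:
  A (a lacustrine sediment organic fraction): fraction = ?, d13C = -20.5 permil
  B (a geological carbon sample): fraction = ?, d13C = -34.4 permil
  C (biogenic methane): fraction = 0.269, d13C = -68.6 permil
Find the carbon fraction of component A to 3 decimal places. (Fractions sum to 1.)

0.201

Let f_A and f_B be the unknown fractions; fractions sum to 1 so f_A + f_B = 0.731.
Mass balance: Σ fᵢ·δᵢ = δ_bulk ⇒ f_A·(-20.5) + f_B·(-34.4) = -40.8 − (-18.453) = -22.347
Substitute f_B = 0.731 − f_A:
f_A·(-20.5 − -34.4) = -22.347 − 0.731×(-34.4) = 2.800
f_A = 2.800 / 13.9 = 0.2014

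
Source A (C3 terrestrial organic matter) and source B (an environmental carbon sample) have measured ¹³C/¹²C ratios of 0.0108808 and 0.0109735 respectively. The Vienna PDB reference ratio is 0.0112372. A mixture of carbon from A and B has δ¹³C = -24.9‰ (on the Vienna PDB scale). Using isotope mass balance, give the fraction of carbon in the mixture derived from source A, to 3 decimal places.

0.174

δ_A = (0.0108808/0.0112372 − 1)×1000 = (0.968284 − 1)×1000 = -31.716‰
δ_B = (0.0109735/0.0112372 − 1)×1000 = (0.976533 − 1)×1000 = -23.467‰
f_A = (δ_mix − δ_B)/(δ_A − δ_B) = (-24.9 − (-23.467))/(-31.716 − (-23.467))
f_A = -1.433 / -8.249 = 0.1737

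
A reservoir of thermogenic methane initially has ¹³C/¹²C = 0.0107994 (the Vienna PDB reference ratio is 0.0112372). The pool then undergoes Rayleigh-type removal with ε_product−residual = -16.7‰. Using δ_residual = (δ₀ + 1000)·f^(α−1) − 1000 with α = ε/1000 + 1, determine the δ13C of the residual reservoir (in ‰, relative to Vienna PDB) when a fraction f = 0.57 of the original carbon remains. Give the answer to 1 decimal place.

δ₀ = (0.0107994/0.0112372 − 1)×1000 = (0.961040 − 1)×1000 = -38.960‰
α − 1 = ε/1000 = -0.0167
f^(α−1) = 0.57^(-0.0167) = 1.009432
δ_res = (-38.960 + 1000) × 1.009432 − 1000 = 970.104 − 1000 = -29.90‰

-29.9‰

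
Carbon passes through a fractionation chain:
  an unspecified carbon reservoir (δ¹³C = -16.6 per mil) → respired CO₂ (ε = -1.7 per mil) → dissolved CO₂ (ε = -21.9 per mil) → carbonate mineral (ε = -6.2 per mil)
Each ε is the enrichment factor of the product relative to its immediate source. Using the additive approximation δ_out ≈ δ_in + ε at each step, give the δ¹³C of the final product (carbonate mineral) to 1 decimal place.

step 1: δ ≈ -16.6 + (-1.7) = -18.3 per mil
step 2: δ ≈ -18.3 + (-21.9) = -40.2 per mil
step 3: δ ≈ -40.2 + (-6.2) = -46.4 per mil

-46.4 per mil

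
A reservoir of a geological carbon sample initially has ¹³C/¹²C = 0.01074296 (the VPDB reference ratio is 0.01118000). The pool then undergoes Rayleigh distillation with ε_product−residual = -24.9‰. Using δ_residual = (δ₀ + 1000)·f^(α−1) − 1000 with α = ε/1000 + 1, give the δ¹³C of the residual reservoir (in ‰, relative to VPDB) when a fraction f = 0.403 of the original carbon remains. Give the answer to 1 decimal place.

δ₀ = (0.01074296/0.01118000 − 1)×1000 = (0.960909 − 1)×1000 = -39.091‰
α − 1 = ε/1000 = -0.0249
f^(α−1) = 0.403^(-0.0249) = 1.022888
δ_res = (-39.091 + 1000) × 1.022888 − 1000 = 982.902 − 1000 = -17.10‰

-17.1‰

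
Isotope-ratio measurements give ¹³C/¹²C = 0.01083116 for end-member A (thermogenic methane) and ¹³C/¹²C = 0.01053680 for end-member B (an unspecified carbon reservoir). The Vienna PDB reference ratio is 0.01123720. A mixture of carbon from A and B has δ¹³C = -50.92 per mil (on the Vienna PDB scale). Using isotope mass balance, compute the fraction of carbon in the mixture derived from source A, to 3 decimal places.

0.436

δ_A = (0.01083116/0.01123720 − 1)×1000 = (0.963866 − 1)×1000 = -36.134 per mil
δ_B = (0.01053680/0.01123720 − 1)×1000 = (0.937671 − 1)×1000 = -62.329 per mil
f_A = (δ_mix − δ_B)/(δ_A − δ_B) = (-50.92 − (-62.329))/(-36.134 − (-62.329))
f_A = 11.409 / 26.195 = 0.4355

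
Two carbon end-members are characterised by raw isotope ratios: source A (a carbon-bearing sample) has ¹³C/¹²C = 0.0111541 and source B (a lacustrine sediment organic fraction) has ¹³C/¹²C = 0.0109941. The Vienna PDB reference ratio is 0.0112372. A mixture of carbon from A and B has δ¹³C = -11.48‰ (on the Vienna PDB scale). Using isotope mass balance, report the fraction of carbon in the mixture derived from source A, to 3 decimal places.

δ_A = (0.0111541/0.0112372 − 1)×1000 = (0.992605 − 1)×1000 = -7.395‰
δ_B = (0.0109941/0.0112372 − 1)×1000 = (0.978366 − 1)×1000 = -21.634‰
f_A = (δ_mix − δ_B)/(δ_A − δ_B) = (-11.48 − (-21.634))/(-7.395 − (-21.634))
f_A = 10.154 / 14.238 = 0.7131

0.713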